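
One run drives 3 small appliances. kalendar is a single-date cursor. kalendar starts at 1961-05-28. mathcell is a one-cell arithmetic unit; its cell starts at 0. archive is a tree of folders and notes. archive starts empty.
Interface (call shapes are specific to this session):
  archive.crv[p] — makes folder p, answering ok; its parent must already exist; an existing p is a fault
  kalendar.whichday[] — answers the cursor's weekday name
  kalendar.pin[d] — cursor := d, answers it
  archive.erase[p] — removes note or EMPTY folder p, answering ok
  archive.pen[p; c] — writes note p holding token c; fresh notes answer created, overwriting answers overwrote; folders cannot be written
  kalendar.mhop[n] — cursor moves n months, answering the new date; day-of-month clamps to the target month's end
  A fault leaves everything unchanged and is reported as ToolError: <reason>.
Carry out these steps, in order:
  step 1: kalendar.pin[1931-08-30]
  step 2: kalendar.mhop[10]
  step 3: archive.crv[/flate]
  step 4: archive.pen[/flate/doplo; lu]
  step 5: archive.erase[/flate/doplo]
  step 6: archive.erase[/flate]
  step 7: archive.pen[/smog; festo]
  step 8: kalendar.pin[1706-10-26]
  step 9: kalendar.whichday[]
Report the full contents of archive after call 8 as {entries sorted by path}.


// pin(d: 1931-08-30) ~> 1931-08-30
// mhop(n: 10) ~> 1932-06-30
// crv(p: /flate) ~> ok
// pen(p: /flate/doplo, c: lu) ~> created
// erase(p: /flate/doplo) ~> ok
// erase(p: /flate) ~> ok
// pen(p: /smog, c: festo) ~> created
// pin(d: 1706-10-26) ~> 1706-10-26
// whichday() ~> Tuesday

Answer: {smog=festo}


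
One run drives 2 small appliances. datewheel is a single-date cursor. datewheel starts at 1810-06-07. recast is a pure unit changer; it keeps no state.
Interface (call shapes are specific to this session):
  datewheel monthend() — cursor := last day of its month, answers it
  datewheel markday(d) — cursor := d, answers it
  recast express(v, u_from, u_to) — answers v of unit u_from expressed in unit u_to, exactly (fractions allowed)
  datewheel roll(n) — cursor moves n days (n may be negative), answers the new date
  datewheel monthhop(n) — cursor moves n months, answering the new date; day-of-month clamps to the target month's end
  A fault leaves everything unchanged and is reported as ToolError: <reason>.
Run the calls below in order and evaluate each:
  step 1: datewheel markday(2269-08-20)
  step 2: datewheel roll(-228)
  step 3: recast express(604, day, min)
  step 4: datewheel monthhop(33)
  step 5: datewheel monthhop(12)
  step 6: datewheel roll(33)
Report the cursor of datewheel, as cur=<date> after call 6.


I run datewheel markday using 2269-08-20, yielding 2269-08-20.
I try datewheel roll using -228, yielding 2269-01-04.
Now I run recast express using 604, day, min, and get 869760.
Now I run datewheel monthhop using 33, — result: 2271-10-04.
Calling datewheel monthhop using 12, and see 2272-10-04.
Calling datewheel roll using 33: 2272-11-06.

Answer: cur=2272-11-06


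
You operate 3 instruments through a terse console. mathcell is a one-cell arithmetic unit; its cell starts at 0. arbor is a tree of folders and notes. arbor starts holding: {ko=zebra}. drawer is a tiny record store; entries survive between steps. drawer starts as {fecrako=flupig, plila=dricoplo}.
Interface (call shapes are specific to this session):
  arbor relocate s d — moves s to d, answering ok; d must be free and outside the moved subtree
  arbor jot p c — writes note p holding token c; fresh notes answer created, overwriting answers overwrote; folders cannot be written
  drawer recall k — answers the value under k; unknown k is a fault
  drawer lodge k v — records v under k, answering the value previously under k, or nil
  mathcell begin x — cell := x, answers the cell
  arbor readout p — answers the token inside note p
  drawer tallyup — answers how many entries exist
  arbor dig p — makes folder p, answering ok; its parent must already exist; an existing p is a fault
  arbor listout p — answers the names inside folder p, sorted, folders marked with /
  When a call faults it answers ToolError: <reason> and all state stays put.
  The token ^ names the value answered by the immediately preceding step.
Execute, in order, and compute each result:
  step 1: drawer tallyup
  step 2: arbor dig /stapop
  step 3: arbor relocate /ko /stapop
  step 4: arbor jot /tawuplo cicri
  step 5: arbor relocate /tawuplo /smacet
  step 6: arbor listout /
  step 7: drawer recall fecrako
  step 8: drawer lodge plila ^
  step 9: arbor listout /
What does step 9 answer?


→ drawer tallyup()
← 2
→ arbor dig(p=/stapop)
← ok
→ arbor relocate(s=/ko, d=/stapop)
← ToolError: exists
→ arbor jot(p=/tawuplo, c=cicri)
← created
→ arbor relocate(s=/tawuplo, d=/smacet)
← ok
→ arbor listout(p=/)
← [ko, smacet, stapop/]
→ drawer recall(k=fecrako)
← flupig
→ drawer lodge(k=plila, v=^)
← dricoplo
→ arbor listout(p=/)
← [ko, smacet, stapop/]

Answer: [ko, smacet, stapop/]


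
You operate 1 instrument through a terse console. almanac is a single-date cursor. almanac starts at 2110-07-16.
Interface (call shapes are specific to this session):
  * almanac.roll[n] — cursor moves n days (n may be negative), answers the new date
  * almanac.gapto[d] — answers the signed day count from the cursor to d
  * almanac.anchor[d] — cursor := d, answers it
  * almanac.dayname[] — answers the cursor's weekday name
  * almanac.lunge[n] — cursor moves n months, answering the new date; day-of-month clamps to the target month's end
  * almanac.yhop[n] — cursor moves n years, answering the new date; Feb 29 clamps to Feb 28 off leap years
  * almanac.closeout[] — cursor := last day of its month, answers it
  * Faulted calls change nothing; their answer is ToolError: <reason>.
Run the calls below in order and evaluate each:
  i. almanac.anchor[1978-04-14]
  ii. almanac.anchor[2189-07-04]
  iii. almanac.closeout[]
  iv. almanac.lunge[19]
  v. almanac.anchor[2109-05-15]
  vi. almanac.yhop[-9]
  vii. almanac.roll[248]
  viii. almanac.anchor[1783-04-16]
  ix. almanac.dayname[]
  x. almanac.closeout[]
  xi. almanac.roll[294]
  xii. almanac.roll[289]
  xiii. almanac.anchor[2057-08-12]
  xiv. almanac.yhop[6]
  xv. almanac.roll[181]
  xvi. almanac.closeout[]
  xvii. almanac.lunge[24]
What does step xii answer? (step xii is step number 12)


I invoke anchor with d='1978-04-14', yielding 1978-04-14.
Then anchor with d='2189-07-04', and observe 2189-07-04.
Invoking closeout: 2189-07-31.
I call lunge with n='19': 2191-02-28.
Now I run anchor with d='2109-05-15', and get 2109-05-15.
Now I run yhop with n='-9', and get 2100-05-15.
I run roll with n='248', and get 2101-01-18.
Next I call anchor with d='1783-04-16': 1783-04-16.
Invoking dayname(), → Wednesday.
Invoking closeout, and see 1783-04-30.
I call roll with n='294', and see 1784-02-18.
I run roll with n='289', giving 1784-12-03.
Calling anchor with d='2057-08-12', which returns 2057-08-12.
Now I run yhop with n='6', and observe 2063-08-12.
I try roll with n='181', which returns 2064-02-09.
Calling closeout(), and observe 2064-02-29.
Then lunge with n='24', → 2066-02-28.

Answer: 1784-12-03


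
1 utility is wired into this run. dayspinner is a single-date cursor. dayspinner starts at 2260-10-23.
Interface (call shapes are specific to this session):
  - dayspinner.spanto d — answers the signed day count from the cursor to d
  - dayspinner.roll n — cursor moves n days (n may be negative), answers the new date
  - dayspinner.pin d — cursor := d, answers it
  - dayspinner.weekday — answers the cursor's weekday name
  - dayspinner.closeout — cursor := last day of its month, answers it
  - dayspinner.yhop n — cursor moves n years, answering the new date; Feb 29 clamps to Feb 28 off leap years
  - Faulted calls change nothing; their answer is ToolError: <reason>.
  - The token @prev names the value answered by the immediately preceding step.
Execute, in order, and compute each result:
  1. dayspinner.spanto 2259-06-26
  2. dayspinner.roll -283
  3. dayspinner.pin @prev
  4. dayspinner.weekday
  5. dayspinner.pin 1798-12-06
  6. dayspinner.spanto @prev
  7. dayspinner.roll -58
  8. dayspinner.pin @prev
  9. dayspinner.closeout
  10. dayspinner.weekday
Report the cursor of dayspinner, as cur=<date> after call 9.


Answer: cur=1798-10-31

Derivation:
-- 1. dayspinner.spanto(d→2259-06-26) => -485
-- 2. dayspinner.roll(n→-283) => 2260-01-14
-- 3. dayspinner.pin(d→@prev) => 2260-01-14
-- 4. dayspinner.weekday() => Saturday
-- 5. dayspinner.pin(d→1798-12-06) => 1798-12-06
-- 6. dayspinner.spanto(d→@prev) => 0
-- 7. dayspinner.roll(n→-58) => 1798-10-09
-- 8. dayspinner.pin(d→@prev) => 1798-10-09
-- 9. dayspinner.closeout() => 1798-10-31
-- 10. dayspinner.weekday() => Wednesday


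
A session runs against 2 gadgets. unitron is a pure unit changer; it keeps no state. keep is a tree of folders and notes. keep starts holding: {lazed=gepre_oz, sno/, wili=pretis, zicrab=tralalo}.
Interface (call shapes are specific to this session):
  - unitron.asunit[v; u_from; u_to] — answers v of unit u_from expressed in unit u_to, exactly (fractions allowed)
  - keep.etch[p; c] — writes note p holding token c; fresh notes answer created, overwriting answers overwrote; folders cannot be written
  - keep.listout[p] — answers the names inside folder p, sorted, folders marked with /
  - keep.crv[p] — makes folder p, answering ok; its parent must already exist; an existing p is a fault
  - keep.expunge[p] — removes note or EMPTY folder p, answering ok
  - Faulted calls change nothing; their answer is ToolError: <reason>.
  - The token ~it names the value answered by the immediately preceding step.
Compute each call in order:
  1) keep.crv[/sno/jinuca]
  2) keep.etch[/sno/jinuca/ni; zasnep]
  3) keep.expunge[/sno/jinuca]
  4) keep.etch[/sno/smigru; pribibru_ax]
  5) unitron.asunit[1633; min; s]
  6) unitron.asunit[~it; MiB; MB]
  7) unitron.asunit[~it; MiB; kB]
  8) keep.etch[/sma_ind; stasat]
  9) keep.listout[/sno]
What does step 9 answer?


Answer: [jinuca/, smigru]

Derivation:
# 1. crv(p: /sno/jinuca) == ok
# 2. etch(p: /sno/jinuca/ni, c: zasnep) == created
# 3. expunge(p: /sno/jinuca) == ToolError: not empty
# 4. etch(p: /sno/smigru, c: pribibru_ax) == created
# 5. asunit(v: 1633, u_from: min, u_to: s) == 97980
# 6. asunit(v: ~it, u_from: MiB, u_to: MB) == 321060864/3125
# 7. asunit(v: ~it, u_from: MiB, u_to: kB) == 42082089566208/390625
# 8. etch(p: /sma_ind, c: stasat) == created
# 9. listout(p: /sno) == [jinuca/, smigru]


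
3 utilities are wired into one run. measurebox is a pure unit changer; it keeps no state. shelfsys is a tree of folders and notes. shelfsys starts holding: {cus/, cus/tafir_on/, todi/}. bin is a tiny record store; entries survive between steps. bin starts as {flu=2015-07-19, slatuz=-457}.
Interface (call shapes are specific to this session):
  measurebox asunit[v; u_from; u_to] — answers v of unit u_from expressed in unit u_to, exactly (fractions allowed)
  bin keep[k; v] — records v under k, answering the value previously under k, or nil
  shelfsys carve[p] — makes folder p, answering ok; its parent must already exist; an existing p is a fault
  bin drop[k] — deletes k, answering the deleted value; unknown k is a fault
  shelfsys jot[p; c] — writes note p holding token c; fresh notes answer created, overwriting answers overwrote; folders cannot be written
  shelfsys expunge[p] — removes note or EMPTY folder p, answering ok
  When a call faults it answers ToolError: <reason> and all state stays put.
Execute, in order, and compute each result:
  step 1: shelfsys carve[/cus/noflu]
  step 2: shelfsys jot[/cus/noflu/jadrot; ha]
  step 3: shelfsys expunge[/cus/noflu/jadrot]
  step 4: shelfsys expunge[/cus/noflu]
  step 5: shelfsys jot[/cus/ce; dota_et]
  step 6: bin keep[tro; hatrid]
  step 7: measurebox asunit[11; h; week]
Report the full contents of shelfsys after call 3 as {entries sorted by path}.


Answer: {cus/, cus/noflu/, cus/tafir_on/, todi/}

Derivation:
Calling shelfsys carve on p→/cus/noflu, which returns ok.
I try shelfsys jot on p→/cus/noflu/jadrot, c→ha, → created.
I call shelfsys expunge on p→/cus/noflu/jadrot: ok.
I run shelfsys expunge on p→/cus/noflu, giving ok.
I run shelfsys jot on p→/cus/ce, c→dota_et, — result: created.
Next I call bin keep on k→tro, v→hatrid, → nil.
Now I run measurebox asunit on v→11, u_from→h, u_to→week, yielding 11/168.


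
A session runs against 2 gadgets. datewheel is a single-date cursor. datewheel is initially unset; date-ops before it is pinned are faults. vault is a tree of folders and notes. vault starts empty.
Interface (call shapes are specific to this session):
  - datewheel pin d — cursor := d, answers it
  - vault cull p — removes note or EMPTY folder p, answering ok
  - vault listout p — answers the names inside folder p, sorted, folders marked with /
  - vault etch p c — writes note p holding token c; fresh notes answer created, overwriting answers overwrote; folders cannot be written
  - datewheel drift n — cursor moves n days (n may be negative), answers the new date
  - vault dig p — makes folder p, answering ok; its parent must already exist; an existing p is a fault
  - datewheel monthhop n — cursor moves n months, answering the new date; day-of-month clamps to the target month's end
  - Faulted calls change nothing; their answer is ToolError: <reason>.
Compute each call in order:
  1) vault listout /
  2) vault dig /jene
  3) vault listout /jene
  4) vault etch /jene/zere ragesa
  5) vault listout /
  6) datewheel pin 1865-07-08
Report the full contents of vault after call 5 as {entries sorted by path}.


Answer: {jene/, jene/zere=ragesa}

Derivation:
Invoking vault listout using p=/, giving [].
I call vault dig using p=/jene: ok.
I run vault listout using p=/jene: [].
I invoke vault etch using p=/jene/zere, c=ragesa, and get created.
Using vault listout using p=/, → [jene/].
Using datewheel pin using d=1865-07-08, which returns 1865-07-08.


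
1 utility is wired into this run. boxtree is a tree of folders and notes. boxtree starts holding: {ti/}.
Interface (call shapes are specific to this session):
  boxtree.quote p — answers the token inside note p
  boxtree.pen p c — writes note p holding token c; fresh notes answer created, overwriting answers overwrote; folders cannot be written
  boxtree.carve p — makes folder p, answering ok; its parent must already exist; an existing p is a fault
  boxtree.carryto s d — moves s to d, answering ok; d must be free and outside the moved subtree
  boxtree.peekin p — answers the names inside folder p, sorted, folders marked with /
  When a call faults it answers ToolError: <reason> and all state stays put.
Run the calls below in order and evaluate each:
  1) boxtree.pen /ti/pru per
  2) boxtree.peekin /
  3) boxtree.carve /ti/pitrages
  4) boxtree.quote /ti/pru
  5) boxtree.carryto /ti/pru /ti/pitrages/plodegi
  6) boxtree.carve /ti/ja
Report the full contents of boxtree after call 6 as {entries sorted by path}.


Answer: {ti/, ti/ja/, ti/pitrages/, ti/pitrages/plodegi=per}

Derivation:
I run boxtree.pen with /ti/pru, per, → created.
Now I run boxtree.peekin with /, and see [ti/].
I call boxtree.carve with /ti/pitrages, → ok.
Now I run boxtree.quote with /ti/pru, which returns per.
Calling boxtree.carryto with /ti/pru, /ti/pitrages/plodegi, yielding ok.
Using boxtree.carve with /ti/ja, giving ok.


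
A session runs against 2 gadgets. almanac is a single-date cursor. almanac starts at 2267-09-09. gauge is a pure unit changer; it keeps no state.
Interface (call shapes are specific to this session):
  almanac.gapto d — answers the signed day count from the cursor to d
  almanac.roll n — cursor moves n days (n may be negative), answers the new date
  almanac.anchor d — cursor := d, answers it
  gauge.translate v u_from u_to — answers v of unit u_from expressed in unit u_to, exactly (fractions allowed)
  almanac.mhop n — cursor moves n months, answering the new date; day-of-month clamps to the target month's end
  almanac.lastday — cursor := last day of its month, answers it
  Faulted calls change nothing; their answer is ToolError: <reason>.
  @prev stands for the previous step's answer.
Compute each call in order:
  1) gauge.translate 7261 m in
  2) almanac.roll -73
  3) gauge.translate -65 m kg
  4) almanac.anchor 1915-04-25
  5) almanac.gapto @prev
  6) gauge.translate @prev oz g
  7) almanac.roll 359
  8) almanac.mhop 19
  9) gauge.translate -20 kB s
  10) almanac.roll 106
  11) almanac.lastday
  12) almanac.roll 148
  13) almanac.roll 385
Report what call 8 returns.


I use gauge.translate passing v='7261', u_from='m', u_to='in', and observe 36305000/127.
Calling almanac.roll passing n='-73', yielding 2267-06-28.
Next I call gauge.translate passing v='-65', u_from='m', u_to='kg', yielding ToolError: incompatible units.
I call almanac.anchor passing d='1915-04-25': 1915-04-25.
Calling almanac.gapto passing d='@prev', and get 0.
Invoking gauge.translate passing v='@prev', u_from='oz', u_to='g', yielding 0.
I try almanac.roll passing n='359', — result: 1916-04-18.
I invoke almanac.mhop passing n='19', giving 1917-11-18.
Next I call gauge.translate passing v='-20', u_from='kB', u_to='s', yielding ToolError: incompatible units.
I try almanac.roll passing n='106', — result: 1918-03-04.
Now I run almanac.lastday(), yielding 1918-03-31.
I call almanac.roll passing n='148', → 1918-08-26.
Calling almanac.roll passing n='385', giving 1919-09-15.

Answer: 1917-11-18


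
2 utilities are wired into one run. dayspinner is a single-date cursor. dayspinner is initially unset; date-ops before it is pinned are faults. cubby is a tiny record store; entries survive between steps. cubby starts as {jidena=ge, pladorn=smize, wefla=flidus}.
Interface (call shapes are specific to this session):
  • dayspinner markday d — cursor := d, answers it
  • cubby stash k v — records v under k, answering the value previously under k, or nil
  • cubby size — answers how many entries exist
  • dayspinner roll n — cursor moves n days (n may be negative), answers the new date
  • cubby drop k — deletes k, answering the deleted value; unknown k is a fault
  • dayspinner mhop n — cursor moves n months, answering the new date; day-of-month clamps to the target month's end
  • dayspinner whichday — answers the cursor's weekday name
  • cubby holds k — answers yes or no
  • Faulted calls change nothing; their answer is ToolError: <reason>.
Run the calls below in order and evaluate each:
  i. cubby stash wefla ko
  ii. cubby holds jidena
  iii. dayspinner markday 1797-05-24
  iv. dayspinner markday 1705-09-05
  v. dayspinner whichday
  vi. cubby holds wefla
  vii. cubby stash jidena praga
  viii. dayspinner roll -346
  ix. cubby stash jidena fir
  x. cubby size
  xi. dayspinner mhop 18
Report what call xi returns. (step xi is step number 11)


I use cubby stash using k→wefla, v→ko, yielding flidus.
Next I call cubby holds using k→jidena, giving yes.
I use dayspinner markday using d→1797-05-24, — result: 1797-05-24.
Now I run dayspinner markday using d→1705-09-05, → 1705-09-05.
I run dayspinner whichday, yielding Saturday.
I run cubby holds using k→wefla, and get yes.
I call cubby stash using k→jidena, v→praga: ge.
I call dayspinner roll using n→-346, and observe 1704-09-24.
I try cubby stash using k→jidena, v→fir, which returns praga.
I run cubby size, and observe 3.
I use dayspinner mhop using n→18, which returns 1706-03-24.

Answer: 1706-03-24


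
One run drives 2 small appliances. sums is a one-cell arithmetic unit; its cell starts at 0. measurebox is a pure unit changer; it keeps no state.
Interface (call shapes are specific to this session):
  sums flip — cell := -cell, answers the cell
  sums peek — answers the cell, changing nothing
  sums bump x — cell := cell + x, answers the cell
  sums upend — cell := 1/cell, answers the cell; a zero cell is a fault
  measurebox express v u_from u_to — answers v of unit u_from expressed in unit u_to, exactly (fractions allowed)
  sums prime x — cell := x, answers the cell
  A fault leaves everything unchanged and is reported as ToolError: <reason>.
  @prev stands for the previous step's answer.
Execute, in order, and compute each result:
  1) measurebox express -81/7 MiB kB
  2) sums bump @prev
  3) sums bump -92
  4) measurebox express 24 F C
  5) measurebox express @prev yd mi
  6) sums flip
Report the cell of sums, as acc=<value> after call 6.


Answer: acc=10697332/875

Derivation:
% measurebox express -81/7 MiB kB
[out] -10616832/875
% sums bump @prev
[out] -10616832/875
% sums bump -92
[out] -10697332/875
% measurebox express 24 F C
[out] -40/9
% measurebox express @prev yd mi
[out] -1/396
% sums flip
[out] 10697332/875


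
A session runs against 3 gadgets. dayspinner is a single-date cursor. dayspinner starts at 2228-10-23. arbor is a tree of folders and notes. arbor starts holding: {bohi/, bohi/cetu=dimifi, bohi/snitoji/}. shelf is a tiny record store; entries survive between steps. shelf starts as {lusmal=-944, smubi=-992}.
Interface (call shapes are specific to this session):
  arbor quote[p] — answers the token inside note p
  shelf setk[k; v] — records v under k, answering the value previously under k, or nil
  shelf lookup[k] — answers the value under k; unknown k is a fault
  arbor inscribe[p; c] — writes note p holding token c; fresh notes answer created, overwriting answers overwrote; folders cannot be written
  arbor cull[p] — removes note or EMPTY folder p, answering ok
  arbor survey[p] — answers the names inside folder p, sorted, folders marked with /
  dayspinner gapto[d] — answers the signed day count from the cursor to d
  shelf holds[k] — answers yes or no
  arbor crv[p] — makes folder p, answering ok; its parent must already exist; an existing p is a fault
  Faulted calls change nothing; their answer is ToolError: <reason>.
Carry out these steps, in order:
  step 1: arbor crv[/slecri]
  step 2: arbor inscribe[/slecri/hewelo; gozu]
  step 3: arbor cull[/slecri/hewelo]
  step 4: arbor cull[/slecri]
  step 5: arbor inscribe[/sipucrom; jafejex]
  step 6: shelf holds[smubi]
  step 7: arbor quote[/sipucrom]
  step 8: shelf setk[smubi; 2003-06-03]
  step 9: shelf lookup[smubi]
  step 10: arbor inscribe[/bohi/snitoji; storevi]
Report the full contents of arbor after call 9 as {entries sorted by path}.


I invoke arbor crv with p=/slecri: ok.
I call arbor inscribe with p=/slecri/hewelo, c=gozu, → created.
I invoke arbor cull with p=/slecri/hewelo, → ok.
I run arbor cull with p=/slecri, yielding ok.
I invoke arbor inscribe with p=/sipucrom, c=jafejex: created.
I try shelf holds with k=smubi, and observe yes.
Then arbor quote with p=/sipucrom, which returns jafejex.
I invoke shelf setk with k=smubi, v=2003-06-03, and see -992.
Then shelf lookup with k=smubi, and get 2003-06-03.
Now I run arbor inscribe with p=/bohi/snitoji, c=storevi, and see ToolError: is a directory.

Answer: {bohi/, bohi/cetu=dimifi, bohi/snitoji/, sipucrom=jafejex}


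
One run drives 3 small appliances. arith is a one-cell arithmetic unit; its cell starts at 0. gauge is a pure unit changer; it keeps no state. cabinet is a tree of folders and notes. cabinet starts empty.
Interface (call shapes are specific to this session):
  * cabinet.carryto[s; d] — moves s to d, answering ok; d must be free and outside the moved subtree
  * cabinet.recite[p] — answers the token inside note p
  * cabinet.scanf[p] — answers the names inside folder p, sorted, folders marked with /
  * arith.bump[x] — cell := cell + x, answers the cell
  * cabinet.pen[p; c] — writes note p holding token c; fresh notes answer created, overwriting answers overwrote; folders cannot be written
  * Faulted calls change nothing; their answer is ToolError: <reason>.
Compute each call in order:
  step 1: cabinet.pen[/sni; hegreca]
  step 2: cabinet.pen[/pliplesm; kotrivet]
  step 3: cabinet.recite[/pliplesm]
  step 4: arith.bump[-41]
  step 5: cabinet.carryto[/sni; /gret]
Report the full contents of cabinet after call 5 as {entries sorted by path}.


Now I run cabinet.pen(p: /sni, c: hegreca), and see created.
I invoke cabinet.pen(p: /pliplesm, c: kotrivet), and observe created.
Using cabinet.recite(p: /pliplesm), and get kotrivet.
Using arith.bump(x: -41), which returns -41.
I try cabinet.carryto(s: /sni, d: /gret), → ok.

Answer: {gret=hegreca, pliplesm=kotrivet}


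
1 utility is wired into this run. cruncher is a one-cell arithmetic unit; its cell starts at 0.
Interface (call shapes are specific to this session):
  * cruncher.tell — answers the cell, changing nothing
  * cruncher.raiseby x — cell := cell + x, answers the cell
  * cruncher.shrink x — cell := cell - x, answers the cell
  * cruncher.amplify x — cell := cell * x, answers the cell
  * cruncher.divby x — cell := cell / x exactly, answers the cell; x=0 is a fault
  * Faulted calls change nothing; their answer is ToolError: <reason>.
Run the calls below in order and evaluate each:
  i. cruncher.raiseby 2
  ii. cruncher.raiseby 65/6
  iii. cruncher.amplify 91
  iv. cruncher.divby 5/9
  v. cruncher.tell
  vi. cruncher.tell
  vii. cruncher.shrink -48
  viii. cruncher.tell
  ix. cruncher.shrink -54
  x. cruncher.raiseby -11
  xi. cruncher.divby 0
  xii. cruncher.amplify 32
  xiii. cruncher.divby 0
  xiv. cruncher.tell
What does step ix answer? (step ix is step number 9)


Answer: 22041/10

Derivation:
% cruncher.raiseby x='2'
= 2
% cruncher.raiseby x='65/6'
= 77/6
% cruncher.amplify x='91'
= 7007/6
% cruncher.divby x='5/9'
= 21021/10
% cruncher.tell
= 21021/10
% cruncher.tell
= 21021/10
% cruncher.shrink x='-48'
= 21501/10
% cruncher.tell
= 21501/10
% cruncher.shrink x='-54'
= 22041/10
% cruncher.raiseby x='-11'
= 21931/10
% cruncher.divby x='0'
= ToolError: division by zero
% cruncher.amplify x='32'
= 350896/5
% cruncher.divby x='0'
= ToolError: division by zero
% cruncher.tell
= 350896/5


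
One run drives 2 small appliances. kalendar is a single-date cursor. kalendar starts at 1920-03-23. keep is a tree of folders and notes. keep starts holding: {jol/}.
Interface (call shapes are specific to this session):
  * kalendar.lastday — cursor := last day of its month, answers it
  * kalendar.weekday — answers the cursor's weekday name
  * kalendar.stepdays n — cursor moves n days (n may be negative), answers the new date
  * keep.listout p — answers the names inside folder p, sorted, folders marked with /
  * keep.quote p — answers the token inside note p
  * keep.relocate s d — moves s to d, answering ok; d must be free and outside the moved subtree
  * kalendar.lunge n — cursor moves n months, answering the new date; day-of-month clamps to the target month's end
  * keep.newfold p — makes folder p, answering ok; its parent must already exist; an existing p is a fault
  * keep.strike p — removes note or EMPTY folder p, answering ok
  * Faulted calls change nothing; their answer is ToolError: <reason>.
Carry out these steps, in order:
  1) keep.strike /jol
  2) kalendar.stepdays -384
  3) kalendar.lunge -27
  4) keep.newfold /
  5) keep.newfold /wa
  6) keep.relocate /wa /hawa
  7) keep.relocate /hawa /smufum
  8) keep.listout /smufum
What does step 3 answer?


% keep.strike p=/jol
  ok
% kalendar.stepdays n=-384
  1919-03-05
% kalendar.lunge n=-27
  1916-12-05
% keep.newfold p=/
  ToolError: exists
% keep.newfold p=/wa
  ok
% keep.relocate s=/wa d=/hawa
  ok
% keep.relocate s=/hawa d=/smufum
  ok
% keep.listout p=/smufum
  []

Answer: 1916-12-05


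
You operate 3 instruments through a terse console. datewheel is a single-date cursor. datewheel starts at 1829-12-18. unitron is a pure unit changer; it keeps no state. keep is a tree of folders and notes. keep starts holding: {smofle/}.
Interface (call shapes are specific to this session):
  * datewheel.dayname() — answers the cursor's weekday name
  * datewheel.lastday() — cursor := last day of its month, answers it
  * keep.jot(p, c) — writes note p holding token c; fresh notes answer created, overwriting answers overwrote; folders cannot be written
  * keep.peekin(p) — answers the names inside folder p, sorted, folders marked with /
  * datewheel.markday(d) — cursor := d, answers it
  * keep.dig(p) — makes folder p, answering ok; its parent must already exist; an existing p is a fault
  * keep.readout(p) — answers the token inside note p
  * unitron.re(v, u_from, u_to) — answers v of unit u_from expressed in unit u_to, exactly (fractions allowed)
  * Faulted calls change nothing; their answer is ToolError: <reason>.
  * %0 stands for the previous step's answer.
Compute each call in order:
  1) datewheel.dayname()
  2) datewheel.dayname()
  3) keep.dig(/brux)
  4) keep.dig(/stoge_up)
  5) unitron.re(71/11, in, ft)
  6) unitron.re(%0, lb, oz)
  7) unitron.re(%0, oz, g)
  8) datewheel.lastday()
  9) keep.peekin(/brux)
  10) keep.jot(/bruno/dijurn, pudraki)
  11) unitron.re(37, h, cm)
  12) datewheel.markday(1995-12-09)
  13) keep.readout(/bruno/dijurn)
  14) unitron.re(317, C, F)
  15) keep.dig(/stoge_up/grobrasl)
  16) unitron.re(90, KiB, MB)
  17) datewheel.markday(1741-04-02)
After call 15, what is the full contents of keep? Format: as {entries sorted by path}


Answer: {brux/, smofle/, stoge_up/, stoge_up/grobrasl/}

Derivation:
I try datewheel.dayname, and observe Friday.
I invoke datewheel.dayname, — result: Friday.
Next I call keep.dig passing p: /brux, yielding ok.
I invoke keep.dig passing p: /stoge_up, → ok.
Calling unitron.re passing v: 71/11, u_from: in, u_to: ft, which returns 71/132.
I run unitron.re passing v: %0, u_from: lb, u_to: oz, yielding 284/33.
I use unitron.re passing v: %0, u_from: oz, u_to: g, yielding 292773257/1200000.
I invoke datewheel.lastday, which returns 1829-12-31.
Calling keep.peekin passing p: /brux, → [].
Invoking keep.jot passing p: /bruno/dijurn, c: pudraki, and get ToolError: no parent.
I use unitron.re passing v: 37, u_from: h, u_to: cm, and get ToolError: incompatible units.
I try datewheel.markday passing d: 1995-12-09, giving 1995-12-09.
Using keep.readout passing p: /bruno/dijurn, and see ToolError: not found.
I run unitron.re passing v: 317, u_from: C, u_to: F, and get 3013/5.
I run keep.dig passing p: /stoge_up/grobrasl, giving ok.
Next I call unitron.re passing v: 90, u_from: KiB, u_to: MB, and observe 288/3125.
I try datewheel.markday passing d: 1741-04-02, → 1741-04-02.


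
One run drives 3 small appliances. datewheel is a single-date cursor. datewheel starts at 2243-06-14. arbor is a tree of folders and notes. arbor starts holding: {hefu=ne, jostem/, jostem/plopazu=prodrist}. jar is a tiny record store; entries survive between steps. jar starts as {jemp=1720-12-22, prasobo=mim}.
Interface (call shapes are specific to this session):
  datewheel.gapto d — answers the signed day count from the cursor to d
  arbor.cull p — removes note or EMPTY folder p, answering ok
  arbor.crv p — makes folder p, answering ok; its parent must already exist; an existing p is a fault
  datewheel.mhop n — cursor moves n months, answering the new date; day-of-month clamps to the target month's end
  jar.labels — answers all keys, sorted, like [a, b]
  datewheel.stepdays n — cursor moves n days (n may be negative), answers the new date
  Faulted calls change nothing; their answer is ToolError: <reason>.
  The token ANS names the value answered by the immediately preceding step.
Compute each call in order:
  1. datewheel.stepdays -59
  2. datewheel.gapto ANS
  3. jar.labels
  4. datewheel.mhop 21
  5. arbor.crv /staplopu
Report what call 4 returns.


;; 1. datewheel.stepdays(n: -59) -> 2243-04-16
;; 2. datewheel.gapto(d: ANS) -> 0
;; 3. jar.labels() -> [jemp, prasobo]
;; 4. datewheel.mhop(n: 21) -> 2245-01-16
;; 5. arbor.crv(p: /staplopu) -> ok

Answer: 2245-01-16


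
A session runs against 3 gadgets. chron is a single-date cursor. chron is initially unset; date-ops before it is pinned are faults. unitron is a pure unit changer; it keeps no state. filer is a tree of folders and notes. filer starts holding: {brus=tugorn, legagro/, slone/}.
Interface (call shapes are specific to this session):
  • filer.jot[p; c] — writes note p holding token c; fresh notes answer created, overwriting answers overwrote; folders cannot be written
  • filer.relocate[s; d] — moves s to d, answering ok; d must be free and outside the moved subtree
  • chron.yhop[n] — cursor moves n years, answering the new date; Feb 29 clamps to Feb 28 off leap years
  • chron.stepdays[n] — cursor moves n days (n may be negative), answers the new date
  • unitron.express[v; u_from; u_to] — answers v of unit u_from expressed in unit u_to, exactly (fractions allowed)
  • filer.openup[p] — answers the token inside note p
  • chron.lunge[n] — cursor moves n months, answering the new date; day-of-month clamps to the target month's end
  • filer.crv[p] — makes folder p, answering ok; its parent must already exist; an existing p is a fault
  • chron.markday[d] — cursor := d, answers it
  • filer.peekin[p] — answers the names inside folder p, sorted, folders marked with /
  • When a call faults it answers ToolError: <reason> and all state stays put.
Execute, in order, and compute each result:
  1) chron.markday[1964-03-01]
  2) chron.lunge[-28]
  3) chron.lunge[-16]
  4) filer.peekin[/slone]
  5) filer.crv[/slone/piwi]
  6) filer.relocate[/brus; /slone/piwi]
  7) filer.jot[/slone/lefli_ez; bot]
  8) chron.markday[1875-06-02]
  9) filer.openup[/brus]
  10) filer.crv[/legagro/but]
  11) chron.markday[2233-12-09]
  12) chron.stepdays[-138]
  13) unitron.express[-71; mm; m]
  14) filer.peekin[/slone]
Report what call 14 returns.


Answer: [lefli_ez, piwi/]

Derivation:
-- 1. chron.markday(1964-03-01) -> 1964-03-01
-- 2. chron.lunge(-28) -> 1961-11-01
-- 3. chron.lunge(-16) -> 1960-07-01
-- 4. filer.peekin(/slone) -> []
-- 5. filer.crv(/slone/piwi) -> ok
-- 6. filer.relocate(/brus, /slone/piwi) -> ToolError: exists
-- 7. filer.jot(/slone/lefli_ez, bot) -> created
-- 8. chron.markday(1875-06-02) -> 1875-06-02
-- 9. filer.openup(/brus) -> tugorn
-- 10. filer.crv(/legagro/but) -> ok
-- 11. chron.markday(2233-12-09) -> 2233-12-09
-- 12. chron.stepdays(-138) -> 2233-07-24
-- 13. unitron.express(-71, mm, m) -> -71/1000
-- 14. filer.peekin(/slone) -> [lefli_ez, piwi/]


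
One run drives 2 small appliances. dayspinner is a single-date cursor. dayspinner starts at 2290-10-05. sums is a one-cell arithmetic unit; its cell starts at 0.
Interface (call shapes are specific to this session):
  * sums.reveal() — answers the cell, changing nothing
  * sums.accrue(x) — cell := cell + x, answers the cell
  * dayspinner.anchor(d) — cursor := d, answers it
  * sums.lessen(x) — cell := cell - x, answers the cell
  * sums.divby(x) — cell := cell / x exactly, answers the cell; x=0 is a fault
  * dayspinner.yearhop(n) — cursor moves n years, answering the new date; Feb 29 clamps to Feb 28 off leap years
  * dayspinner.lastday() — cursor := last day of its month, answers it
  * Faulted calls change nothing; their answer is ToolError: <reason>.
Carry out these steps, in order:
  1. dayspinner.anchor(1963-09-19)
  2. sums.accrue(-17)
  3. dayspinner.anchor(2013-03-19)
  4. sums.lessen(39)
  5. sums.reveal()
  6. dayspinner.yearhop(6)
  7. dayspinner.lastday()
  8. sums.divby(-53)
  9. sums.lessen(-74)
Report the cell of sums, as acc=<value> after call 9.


I run anchor on d: 1963-09-19, giving 1963-09-19.
Invoking accrue on x: -17, giving -17.
I call anchor on d: 2013-03-19: 2013-03-19.
Invoking lessen on x: 39: -56.
I invoke reveal(), and see -56.
I try yearhop on n: 6, giving 2019-03-19.
I run lastday(), giving 2019-03-31.
Now I run divby on x: -53, yielding 56/53.
I run lessen on x: -74, which returns 3978/53.

Answer: acc=3978/53


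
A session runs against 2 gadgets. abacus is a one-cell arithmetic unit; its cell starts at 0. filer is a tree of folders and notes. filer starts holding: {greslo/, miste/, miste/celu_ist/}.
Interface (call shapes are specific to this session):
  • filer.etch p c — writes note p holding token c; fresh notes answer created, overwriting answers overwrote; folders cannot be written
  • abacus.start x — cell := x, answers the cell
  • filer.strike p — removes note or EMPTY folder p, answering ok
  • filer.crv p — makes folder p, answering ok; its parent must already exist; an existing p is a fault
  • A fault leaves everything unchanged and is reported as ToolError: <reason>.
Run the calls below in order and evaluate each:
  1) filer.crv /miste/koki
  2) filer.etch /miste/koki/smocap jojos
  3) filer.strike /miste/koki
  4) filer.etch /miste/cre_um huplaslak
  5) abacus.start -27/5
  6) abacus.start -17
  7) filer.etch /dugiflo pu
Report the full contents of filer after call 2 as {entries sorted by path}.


Answer: {greslo/, miste/, miste/celu_ist/, miste/koki/, miste/koki/smocap=jojos}

Derivation:
==> filer.crv(p='/miste/koki')
<== ok
==> filer.etch(p='/miste/koki/smocap', c='jojos')
<== created
==> filer.strike(p='/miste/koki')
<== ToolError: not empty
==> filer.etch(p='/miste/cre_um', c='huplaslak')
<== created
==> abacus.start(x='-27/5')
<== -27/5
==> abacus.start(x='-17')
<== -17
==> filer.etch(p='/dugiflo', c='pu')
<== created


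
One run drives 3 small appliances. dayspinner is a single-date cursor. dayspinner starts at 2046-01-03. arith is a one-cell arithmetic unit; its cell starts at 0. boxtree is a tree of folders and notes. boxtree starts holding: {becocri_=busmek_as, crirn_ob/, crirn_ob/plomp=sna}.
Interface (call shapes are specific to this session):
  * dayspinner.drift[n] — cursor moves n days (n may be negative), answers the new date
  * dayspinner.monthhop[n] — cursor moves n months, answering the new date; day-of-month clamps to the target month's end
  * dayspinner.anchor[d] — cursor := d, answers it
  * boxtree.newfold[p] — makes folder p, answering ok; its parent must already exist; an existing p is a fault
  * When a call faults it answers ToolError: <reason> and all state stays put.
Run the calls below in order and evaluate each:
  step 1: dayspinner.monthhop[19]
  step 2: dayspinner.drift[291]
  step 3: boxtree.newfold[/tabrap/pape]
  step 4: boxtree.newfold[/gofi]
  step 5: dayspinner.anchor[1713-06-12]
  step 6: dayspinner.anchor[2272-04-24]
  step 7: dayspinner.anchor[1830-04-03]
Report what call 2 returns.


Do: dayspinner.monthhop[n='19']
See: 2047-08-03
Do: dayspinner.drift[n='291']
See: 2048-05-20
Do: boxtree.newfold[p='/tabrap/pape']
See: ToolError: no parent
Do: boxtree.newfold[p='/gofi']
See: ok
Do: dayspinner.anchor[d='1713-06-12']
See: 1713-06-12
Do: dayspinner.anchor[d='2272-04-24']
See: 2272-04-24
Do: dayspinner.anchor[d='1830-04-03']
See: 1830-04-03

Answer: 2048-05-20


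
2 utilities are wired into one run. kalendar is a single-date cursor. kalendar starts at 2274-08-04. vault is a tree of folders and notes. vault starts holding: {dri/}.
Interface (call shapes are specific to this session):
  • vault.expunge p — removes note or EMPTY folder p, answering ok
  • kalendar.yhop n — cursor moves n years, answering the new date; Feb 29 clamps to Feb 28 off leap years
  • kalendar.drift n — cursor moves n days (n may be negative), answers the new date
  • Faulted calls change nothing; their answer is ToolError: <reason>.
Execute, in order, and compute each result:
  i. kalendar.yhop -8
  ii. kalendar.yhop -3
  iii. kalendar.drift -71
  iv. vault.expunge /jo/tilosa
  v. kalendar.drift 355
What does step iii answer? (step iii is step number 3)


I invoke yhop passing n: -8, which returns 2266-08-04.
Using yhop passing n: -3, — result: 2263-08-04.
Next I call drift passing n: -71: 2263-05-25.
I call expunge passing p: /jo/tilosa, yielding ToolError: not found.
Invoking drift passing n: 355, and observe 2264-05-14.

Answer: 2263-05-25


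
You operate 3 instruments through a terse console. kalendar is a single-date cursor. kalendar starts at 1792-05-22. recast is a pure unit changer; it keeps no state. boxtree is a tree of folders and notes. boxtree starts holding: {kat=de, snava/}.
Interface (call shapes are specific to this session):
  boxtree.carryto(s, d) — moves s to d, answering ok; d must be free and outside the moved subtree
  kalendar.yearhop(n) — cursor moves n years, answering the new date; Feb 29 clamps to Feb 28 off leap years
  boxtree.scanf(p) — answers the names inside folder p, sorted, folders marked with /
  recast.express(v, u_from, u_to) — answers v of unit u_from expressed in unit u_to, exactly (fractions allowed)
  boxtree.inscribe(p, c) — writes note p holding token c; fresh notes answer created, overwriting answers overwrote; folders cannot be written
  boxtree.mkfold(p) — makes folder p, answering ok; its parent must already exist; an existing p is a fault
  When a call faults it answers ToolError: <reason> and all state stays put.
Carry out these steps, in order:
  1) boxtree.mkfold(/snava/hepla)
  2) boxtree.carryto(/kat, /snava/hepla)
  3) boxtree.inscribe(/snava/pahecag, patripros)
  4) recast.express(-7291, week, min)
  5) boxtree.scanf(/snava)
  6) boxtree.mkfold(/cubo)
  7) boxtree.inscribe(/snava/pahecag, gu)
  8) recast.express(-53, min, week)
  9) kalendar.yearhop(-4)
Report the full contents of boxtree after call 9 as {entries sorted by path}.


> boxtree.mkfold p: /snava/hepla
:: ok
> boxtree.carryto s: /kat d: /snava/hepla
:: ToolError: exists
> boxtree.inscribe p: /snava/pahecag c: patripros
:: created
> recast.express v: -7291 u_from: week u_to: min
:: -73493280
> boxtree.scanf p: /snava
:: [hepla/, pahecag]
> boxtree.mkfold p: /cubo
:: ok
> boxtree.inscribe p: /snava/pahecag c: gu
:: overwrote
> recast.express v: -53 u_from: min u_to: week
:: -53/10080
> kalendar.yearhop n: -4
:: 1788-05-22

Answer: {cubo/, kat=de, snava/, snava/hepla/, snava/pahecag=gu}
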